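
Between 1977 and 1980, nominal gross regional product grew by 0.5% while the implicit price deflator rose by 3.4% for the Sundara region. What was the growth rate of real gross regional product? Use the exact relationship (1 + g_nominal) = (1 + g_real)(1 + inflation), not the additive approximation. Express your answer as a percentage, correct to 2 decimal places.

-2.80%

(1 + g_nom) = (1 + g_real)(1 + π), so g_real = 1.0050 / 1.0340 − 1 = -0.02805.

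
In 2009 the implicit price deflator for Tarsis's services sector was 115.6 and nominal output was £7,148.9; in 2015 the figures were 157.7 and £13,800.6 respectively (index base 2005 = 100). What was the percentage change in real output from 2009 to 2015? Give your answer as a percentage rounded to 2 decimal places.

41.51%

Real output 2009 = 7148.9 / 1.156 = 6184.17.
Real output 2015 = 13800.6 / 1.577 = 8751.17.
Real growth = 8751.17 / 6184.17 − 1 = 0.4151.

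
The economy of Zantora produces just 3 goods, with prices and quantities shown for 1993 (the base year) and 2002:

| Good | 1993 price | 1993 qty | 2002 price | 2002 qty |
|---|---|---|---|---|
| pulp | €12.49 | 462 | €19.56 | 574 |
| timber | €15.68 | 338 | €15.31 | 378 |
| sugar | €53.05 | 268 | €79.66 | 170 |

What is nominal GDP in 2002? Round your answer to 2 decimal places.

Nominal GDP 2002 = Σ (p_2002 × q_2002) = 19.56·574 + 15.31·378 + 79.66·170 = 30556.82.

€30556.82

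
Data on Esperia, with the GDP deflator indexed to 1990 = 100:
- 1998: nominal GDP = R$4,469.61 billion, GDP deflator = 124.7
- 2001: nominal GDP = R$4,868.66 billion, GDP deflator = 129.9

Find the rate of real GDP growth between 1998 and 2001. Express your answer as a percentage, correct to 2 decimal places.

Deflate each year: 1998 → 4469.61/1.247 = 3584.29; 2001 → 4868.66/1.299 = 3748.01.
So real GDP changed by 3748.01/3584.29 − 1 = 0.0457, i.e. 4.57%.

4.57%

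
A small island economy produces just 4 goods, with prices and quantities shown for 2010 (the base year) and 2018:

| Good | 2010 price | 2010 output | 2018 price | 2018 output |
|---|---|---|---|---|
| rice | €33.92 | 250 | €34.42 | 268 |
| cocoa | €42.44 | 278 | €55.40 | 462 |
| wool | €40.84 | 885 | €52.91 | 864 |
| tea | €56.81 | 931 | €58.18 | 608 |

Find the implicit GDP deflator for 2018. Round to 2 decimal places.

117.64

Nominal GDP 2018 = 34.42·268 + 55.40·462 + 52.91·864 + 58.18·608 = 115907.04.
Real GDP 2018 (at 2010 prices) = 33.92·268 + 42.44·462 + 40.84·864 + 56.81·608 = 98524.08.
Deflator = Nominal/Real × 100 = 115907.04/98524.08 × 100 = 117.643.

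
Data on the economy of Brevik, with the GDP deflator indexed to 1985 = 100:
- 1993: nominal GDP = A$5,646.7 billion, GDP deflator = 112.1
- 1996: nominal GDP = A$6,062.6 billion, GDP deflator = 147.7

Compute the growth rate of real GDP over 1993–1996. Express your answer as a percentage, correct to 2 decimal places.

Real GDP 1993 = 5646.7 / 1.121 = 5037.20.
Real GDP 1996 = 6062.6 / 1.477 = 4104.67.
Real growth = 4104.67 / 5037.20 − 1 = -0.1851.

-18.51%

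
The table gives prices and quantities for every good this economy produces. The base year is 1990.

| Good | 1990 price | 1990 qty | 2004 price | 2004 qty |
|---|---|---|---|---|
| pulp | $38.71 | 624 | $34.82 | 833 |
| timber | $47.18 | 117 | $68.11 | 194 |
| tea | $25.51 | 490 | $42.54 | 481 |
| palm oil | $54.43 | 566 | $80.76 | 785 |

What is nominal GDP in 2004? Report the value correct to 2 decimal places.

Nominal GDP 2004 = Σ (p_2004 × q_2004) = 34.82·833 + 68.11·194 + 42.54·481 + 80.76·785 = 126076.74.

$126076.74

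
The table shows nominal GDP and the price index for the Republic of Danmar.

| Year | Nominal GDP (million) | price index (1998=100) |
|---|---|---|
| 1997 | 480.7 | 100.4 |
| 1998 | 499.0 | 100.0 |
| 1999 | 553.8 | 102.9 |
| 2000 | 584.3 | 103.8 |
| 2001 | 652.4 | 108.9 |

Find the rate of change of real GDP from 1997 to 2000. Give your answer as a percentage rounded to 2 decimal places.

Real GDP 1997 = 480.7/1.004 = 478.78.
Real GDP 2000 = 584.3/1.038 = 562.91.
Change = 562.91/478.78 − 1 = 0.1757.

17.57%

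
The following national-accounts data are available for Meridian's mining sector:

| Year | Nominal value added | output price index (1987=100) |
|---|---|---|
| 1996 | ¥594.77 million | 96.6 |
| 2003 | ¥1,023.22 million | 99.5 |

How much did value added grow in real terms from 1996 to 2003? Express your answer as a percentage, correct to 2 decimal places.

Deflate each year: 1996 → 594.77/0.966 = 615.70; 2003 → 1023.22/0.995 = 1028.36.
So real value added changed by 1028.36/615.70 − 1 = 0.6702, i.e. 67.02%.

67.02%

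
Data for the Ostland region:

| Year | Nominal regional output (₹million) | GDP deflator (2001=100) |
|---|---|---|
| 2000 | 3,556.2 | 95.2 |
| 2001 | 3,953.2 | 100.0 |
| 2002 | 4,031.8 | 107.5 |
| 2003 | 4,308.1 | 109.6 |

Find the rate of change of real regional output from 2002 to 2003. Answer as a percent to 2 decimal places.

Real regional output 2002 = 4031.8/1.075 = 3750.51.
Real regional output 2003 = 4308.1/1.096 = 3930.75.
Change = 3930.75/3750.51 − 1 = 0.0481.

4.81%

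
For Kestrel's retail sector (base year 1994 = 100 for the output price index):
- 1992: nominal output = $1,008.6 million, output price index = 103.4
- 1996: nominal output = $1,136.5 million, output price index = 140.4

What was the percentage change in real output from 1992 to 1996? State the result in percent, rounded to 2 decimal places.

Real output 1992 = 1008.6 / 1.034 = 975.44.
Real output 1996 = 1136.5 / 1.404 = 809.47.
Real growth = 809.47 / 975.44 − 1 = -0.1701.

-17.01%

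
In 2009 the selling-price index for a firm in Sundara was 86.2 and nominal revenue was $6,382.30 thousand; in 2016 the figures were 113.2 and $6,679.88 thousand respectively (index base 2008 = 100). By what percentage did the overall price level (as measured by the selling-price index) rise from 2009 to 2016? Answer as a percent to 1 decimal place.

Price-level change = 113.2 / 86.2 − 1 = 0.3132.

31.3%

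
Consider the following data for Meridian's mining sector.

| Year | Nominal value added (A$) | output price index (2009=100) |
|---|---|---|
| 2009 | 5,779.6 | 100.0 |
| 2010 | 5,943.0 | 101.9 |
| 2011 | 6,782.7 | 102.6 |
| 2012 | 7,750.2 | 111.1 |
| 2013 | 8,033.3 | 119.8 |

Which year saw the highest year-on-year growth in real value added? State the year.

2011

2010: real = 5943.0/1.019 = 5832.19; growth vs 2009 (5779.60) = 0.91%.
2011: real = 6782.7/1.026 = 6610.82; growth vs 2010 (5832.19) = 13.35%.
2012: real = 7750.2/1.111 = 6975.88; growth vs 2011 (6610.82) = 5.52%.
2013: real = 8033.3/1.198 = 6705.59; growth vs 2012 (6975.88) = -3.87%.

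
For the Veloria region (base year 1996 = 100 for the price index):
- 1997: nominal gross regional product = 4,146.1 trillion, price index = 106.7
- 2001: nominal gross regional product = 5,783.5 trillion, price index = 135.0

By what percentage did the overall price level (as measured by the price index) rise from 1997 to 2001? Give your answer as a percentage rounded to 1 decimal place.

26.5%

Price-level change = 135.0 / 106.7 − 1 = 0.2652.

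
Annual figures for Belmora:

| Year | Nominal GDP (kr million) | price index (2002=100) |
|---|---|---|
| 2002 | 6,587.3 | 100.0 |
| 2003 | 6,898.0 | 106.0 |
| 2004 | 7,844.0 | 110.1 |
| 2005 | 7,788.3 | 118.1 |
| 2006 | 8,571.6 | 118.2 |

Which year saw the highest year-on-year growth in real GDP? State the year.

2003: real = 6898.0/1.060 = 6507.55; growth vs 2002 (6587.30) = -1.21%.
2004: real = 7844.0/1.101 = 7124.43; growth vs 2003 (6507.55) = 9.48%.
2005: real = 7788.3/1.181 = 6594.67; growth vs 2004 (7124.43) = -7.44%.
2006: real = 8571.6/1.182 = 7251.78; growth vs 2005 (6594.67) = 9.96%.

2006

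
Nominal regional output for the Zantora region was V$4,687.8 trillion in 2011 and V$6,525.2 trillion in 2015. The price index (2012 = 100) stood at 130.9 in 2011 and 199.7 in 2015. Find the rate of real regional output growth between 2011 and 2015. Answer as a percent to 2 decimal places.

Deflate each year: 2011 → 4687.8/1.309 = 3581.21; 2015 → 6525.2/1.997 = 3267.50.
So real regional output changed by 3267.50/3581.21 − 1 = -0.0876, i.e. -8.76%.

-8.76%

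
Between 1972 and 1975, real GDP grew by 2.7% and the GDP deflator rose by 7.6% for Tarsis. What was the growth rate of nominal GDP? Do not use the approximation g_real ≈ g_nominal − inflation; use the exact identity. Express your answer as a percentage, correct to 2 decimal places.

(1 + g_nom) = (1 + g_real)(1 + π) = 1.0270 × 1.0760 = 1.10505.

10.51%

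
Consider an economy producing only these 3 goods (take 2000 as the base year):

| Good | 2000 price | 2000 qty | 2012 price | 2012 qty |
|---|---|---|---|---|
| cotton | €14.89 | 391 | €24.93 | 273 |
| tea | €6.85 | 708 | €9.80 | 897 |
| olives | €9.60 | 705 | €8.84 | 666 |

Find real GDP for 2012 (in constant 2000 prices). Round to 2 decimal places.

€16603.02

Real GDP 2012 = Σ (p_2000 × q_2012) = 14.89·273 + 6.85·897 + 9.60·666 = 16603.02.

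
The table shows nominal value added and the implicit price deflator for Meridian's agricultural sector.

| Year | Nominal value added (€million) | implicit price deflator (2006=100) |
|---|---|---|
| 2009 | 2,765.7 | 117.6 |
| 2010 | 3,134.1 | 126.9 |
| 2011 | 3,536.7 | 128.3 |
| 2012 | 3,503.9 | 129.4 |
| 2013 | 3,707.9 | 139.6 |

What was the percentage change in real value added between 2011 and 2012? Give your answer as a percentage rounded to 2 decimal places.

Real value added 2011 = 3536.7/1.283 = 2756.59.
Real value added 2012 = 3503.9/1.294 = 2707.81.
Change = 2707.81/2756.59 − 1 = -0.0177.

-1.77%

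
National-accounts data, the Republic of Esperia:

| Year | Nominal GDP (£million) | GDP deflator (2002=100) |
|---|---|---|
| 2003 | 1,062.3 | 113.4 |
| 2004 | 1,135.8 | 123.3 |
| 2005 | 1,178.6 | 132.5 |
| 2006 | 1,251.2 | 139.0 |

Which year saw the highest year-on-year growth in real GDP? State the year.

2006

2004: real = 1135.8/1.233 = 921.17; growth vs 2003 (936.77) = -1.67%.
2005: real = 1178.6/1.325 = 889.51; growth vs 2004 (921.17) = -3.44%.
2006: real = 1251.2/1.390 = 900.14; growth vs 2005 (889.51) = 1.20%.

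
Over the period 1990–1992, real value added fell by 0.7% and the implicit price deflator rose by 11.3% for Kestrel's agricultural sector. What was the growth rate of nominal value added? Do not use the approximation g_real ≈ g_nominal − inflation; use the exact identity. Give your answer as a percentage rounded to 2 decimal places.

(1 + g_nom) = (1 + g_real)(1 + π) = 0.9930 × 1.1130 = 1.10521.

10.52%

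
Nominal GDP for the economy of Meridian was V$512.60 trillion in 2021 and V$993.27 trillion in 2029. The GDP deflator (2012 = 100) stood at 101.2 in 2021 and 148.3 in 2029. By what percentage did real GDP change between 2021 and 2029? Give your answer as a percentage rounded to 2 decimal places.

Real GDP 2021 = 512.60 / 1.012 = 506.52.
Real GDP 2029 = 993.27 / 1.483 = 669.77.
Real growth = 669.77 / 506.52 − 1 = 0.3223.

32.23%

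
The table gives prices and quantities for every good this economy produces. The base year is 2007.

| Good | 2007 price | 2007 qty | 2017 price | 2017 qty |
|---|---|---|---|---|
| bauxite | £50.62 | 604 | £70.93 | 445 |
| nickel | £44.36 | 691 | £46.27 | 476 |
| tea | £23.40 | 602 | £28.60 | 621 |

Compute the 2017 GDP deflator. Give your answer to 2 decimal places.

Nominal GDP 2017 = 70.93·445 + 46.27·476 + 28.60·621 = 71348.97.
Real GDP 2017 (at 2007 prices) = 50.62·445 + 44.36·476 + 23.40·621 = 58172.66.
Deflator = Nominal/Real × 100 = 71348.97/58172.66 × 100 = 122.650.

122.65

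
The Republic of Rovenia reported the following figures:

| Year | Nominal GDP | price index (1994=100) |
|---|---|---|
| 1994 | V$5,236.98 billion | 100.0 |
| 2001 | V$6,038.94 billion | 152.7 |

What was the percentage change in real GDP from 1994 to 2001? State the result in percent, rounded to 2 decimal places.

Deflate each year: 1994 → 5236.98/1.000 = 5236.98; 2001 → 6038.94/1.527 = 3954.77.
So real GDP changed by 3954.77/5236.98 − 1 = -0.2448, i.e. -24.48%.

-24.48%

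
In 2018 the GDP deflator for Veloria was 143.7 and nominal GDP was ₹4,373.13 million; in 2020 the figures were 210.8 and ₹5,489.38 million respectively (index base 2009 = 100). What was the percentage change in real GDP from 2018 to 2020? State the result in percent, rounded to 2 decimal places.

-14.43%

Real GDP 2018 = 4373.13 / 1.437 = 3043.24.
Real GDP 2020 = 5489.38 / 2.108 = 2604.07.
Real growth = 2604.07 / 3043.24 − 1 = -0.1443.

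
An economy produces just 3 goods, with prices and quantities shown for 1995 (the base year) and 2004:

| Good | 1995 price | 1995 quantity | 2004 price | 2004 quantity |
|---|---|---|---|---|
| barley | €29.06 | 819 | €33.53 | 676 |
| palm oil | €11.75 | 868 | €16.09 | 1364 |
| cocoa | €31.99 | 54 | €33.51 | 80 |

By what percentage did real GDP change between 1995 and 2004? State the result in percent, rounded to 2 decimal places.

Real GDP 1995 = Nominal GDP 1995 = 29.06·819 + 11.75·868 + 31.99·54 = 35726.60.
Real GDP 2004 (at 1995 prices) = 29.06·676 + 11.75·1364 + 31.99·80 = 38230.76.
Real growth = 38230.76/35726.60 − 1 = 0.0701.

7.01%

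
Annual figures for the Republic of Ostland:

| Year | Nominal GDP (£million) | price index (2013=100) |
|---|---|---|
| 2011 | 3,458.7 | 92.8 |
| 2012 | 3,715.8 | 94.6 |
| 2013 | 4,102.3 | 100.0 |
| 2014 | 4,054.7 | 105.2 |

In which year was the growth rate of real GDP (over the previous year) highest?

2012: real = 3715.8/0.946 = 3927.91; growth vs 2011 (3727.05) = 5.39%.
2013: real = 4102.3/1.000 = 4102.30; growth vs 2012 (3927.91) = 4.44%.
2014: real = 4054.7/1.052 = 3854.28; growth vs 2013 (4102.30) = -6.05%.

2012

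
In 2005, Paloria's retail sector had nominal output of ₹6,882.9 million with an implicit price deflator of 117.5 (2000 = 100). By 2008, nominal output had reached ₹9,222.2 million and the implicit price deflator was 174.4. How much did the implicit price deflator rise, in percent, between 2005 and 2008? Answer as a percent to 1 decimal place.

48.4%

Price-level change = 174.4 / 117.5 − 1 = 0.4843.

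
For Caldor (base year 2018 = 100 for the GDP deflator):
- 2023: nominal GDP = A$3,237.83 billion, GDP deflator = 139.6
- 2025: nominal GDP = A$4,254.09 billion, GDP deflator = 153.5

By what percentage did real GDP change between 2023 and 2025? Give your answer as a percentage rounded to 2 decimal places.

Deflate each year: 2023 → 3237.83/1.396 = 2319.36; 2025 → 4254.09/1.535 = 2771.39.
So real GDP changed by 2771.39/2319.36 − 1 = 0.1949, i.e. 19.49%.

19.49%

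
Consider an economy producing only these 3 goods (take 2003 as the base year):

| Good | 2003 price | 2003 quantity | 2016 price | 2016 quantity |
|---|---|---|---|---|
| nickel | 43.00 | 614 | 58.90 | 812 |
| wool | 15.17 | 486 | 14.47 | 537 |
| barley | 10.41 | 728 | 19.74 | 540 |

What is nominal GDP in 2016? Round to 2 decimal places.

Nominal GDP 2016 = Σ (p_2016 × q_2016) = 58.90·812 + 14.47·537 + 19.74·540 = 66256.79.

66256.79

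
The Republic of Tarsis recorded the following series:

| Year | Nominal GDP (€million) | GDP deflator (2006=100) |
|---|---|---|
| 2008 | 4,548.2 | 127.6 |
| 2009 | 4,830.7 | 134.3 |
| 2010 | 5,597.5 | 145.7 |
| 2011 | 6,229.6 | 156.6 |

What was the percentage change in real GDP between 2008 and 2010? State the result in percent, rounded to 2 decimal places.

Real GDP 2008 = 4548.2/1.276 = 3564.42.
Real GDP 2010 = 5597.5/1.457 = 3841.80.
Change = 3841.80/3564.42 − 1 = 0.0778.

7.78%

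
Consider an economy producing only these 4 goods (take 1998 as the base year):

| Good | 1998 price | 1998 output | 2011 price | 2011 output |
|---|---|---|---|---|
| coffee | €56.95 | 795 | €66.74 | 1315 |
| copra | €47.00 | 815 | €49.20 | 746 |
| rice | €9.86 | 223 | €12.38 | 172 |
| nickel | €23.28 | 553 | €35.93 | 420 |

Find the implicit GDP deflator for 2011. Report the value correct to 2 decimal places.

116.69

Nominal GDP 2011 = 66.74·1315 + 49.20·746 + 12.38·172 + 35.93·420 = 141686.26.
Real GDP 2011 (at 1998 prices) = 56.95·1315 + 47.00·746 + 9.86·172 + 23.28·420 = 121424.77.
Deflator = Nominal/Real × 100 = 141686.26/121424.77 × 100 = 116.686.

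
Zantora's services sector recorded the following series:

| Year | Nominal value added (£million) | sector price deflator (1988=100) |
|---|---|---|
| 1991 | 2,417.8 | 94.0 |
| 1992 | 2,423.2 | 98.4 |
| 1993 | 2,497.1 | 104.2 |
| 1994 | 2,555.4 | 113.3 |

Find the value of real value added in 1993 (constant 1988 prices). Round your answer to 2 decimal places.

Real value added 1993 = 2497.1 / 1.042 = 2396.45.

£2,396.45 million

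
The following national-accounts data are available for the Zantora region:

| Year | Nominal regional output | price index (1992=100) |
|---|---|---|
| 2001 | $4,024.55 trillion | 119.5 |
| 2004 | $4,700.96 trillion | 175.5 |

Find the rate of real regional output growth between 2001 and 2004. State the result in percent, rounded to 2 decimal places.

-20.46%

Real regional output 2001 = 4024.55 / 1.195 = 3367.82.
Real regional output 2004 = 4700.96 / 1.755 = 2678.61.
Real growth = 2678.61 / 3367.82 − 1 = -0.2046.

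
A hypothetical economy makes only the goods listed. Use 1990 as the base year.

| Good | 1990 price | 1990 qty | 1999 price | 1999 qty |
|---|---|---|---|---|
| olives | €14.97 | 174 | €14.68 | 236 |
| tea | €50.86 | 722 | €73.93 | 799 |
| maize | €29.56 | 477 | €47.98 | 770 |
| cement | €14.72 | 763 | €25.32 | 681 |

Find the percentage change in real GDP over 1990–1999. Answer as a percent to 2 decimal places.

19.02%

Real GDP 1990 = Nominal GDP 1990 = 14.97·174 + 50.86·722 + 29.56·477 + 14.72·763 = 64657.18.
Real GDP 1999 (at 1990 prices) = 14.97·236 + 50.86·799 + 29.56·770 + 14.72·681 = 76955.58.
Real growth = 76955.58/64657.18 − 1 = 0.1902.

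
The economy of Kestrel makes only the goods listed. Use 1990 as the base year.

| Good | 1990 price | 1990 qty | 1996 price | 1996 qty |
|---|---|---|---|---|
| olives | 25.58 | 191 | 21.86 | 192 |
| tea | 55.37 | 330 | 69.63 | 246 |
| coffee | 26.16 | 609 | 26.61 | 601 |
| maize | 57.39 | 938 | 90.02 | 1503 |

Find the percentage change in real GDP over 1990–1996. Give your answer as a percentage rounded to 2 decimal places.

29.69%

Real GDP 1990 = Nominal GDP 1990 = 25.58·191 + 55.37·330 + 26.16·609 + 57.39·938 = 92921.14.
Real GDP 1996 (at 1990 prices) = 25.58·192 + 55.37·246 + 26.16·601 + 57.39·1503 = 120511.71.
Real growth = 120511.71/92921.14 − 1 = 0.2969.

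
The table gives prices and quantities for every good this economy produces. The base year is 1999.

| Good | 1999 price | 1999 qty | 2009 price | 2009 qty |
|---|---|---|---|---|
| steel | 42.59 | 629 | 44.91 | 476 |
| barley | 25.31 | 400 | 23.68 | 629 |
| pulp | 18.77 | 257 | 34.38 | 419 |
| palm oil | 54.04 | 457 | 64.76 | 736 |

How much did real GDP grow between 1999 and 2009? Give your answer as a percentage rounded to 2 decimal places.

26.19%

Real GDP 1999 = Nominal GDP 1999 = 42.59·629 + 25.31·400 + 18.77·257 + 54.04·457 = 66433.28.
Real GDP 2009 (at 1999 prices) = 42.59·476 + 25.31·629 + 18.77·419 + 54.04·736 = 83830.90.
Real growth = 83830.90/66433.28 − 1 = 0.2619.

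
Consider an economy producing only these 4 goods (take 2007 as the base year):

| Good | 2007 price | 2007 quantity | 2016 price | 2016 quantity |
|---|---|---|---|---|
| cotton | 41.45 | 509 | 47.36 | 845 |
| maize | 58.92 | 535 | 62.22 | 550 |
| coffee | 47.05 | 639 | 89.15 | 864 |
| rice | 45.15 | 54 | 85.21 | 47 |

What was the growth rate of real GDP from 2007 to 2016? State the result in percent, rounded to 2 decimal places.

Real GDP 2007 = Nominal GDP 2007 = 41.45·509 + 58.92·535 + 47.05·639 + 45.15·54 = 85123.30.
Real GDP 2016 (at 2007 prices) = 41.45·845 + 58.92·550 + 47.05·864 + 45.15·47 = 110204.50.
Real growth = 110204.50/85123.30 − 1 = 0.2946.

29.46%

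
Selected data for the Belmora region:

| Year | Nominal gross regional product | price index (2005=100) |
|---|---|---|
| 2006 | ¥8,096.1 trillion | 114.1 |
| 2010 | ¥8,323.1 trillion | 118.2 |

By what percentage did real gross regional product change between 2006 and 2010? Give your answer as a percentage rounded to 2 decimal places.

Deflate each year: 2006 → 8096.1/1.141 = 7095.62; 2010 → 8323.1/1.182 = 7041.54.
So real gross regional product changed by 7041.54/7095.62 − 1 = -0.0076, i.e. -0.76%.

-0.76%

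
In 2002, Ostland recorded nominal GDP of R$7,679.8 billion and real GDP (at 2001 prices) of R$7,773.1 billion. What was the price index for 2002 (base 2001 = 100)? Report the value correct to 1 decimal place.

price index = (Nominal / Real) × 100 = 7679.8 / 7773.1 × 100 = 98.80.

98.8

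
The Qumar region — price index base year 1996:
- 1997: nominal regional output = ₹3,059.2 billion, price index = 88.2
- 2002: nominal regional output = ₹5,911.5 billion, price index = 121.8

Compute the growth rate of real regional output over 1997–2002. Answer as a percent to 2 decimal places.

Deflate each year: 1997 → 3059.2/0.882 = 3468.48; 2002 → 5911.5/1.218 = 4853.45.
So real regional output changed by 4853.45/3468.48 − 1 = 0.3993, i.e. 39.93%.

39.93%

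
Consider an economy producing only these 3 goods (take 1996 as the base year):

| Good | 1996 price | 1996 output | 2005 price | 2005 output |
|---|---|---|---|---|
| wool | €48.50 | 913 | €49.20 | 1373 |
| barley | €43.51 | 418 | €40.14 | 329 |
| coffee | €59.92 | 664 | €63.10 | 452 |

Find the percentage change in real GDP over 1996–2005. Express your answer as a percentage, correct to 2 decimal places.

Real GDP 1996 = Nominal GDP 1996 = 48.50·913 + 43.51·418 + 59.92·664 = 102254.56.
Real GDP 2005 (at 1996 prices) = 48.50·1373 + 43.51·329 + 59.92·452 = 107989.13.
Real growth = 107989.13/102254.56 − 1 = 0.0561.

5.61%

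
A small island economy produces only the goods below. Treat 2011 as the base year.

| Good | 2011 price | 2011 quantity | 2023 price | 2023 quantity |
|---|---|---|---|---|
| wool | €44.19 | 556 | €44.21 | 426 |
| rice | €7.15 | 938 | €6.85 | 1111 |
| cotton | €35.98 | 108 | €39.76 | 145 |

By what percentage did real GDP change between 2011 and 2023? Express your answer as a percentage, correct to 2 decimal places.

-9.03%

Real GDP 2011 = Nominal GDP 2011 = 44.19·556 + 7.15·938 + 35.98·108 = 35162.18.
Real GDP 2023 (at 2011 prices) = 44.19·426 + 7.15·1111 + 35.98·145 = 31985.69.
Real growth = 31985.69/35162.18 − 1 = -0.0903.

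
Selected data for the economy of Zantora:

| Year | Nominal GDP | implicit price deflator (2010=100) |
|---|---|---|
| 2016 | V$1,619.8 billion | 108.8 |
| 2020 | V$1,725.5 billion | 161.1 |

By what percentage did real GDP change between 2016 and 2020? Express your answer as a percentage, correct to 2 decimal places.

-28.06%

Real GDP 2016 = 1619.8 / 1.088 = 1488.79.
Real GDP 2020 = 1725.5 / 1.611 = 1071.07.
Real growth = 1071.07 / 1488.79 − 1 = -0.2806.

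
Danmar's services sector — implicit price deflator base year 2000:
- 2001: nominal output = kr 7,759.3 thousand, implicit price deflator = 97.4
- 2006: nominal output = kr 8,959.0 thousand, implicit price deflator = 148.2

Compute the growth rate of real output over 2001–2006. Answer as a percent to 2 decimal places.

-24.12%

Deflate each year: 2001 → 7759.3/0.974 = 7966.43; 2006 → 8959.0/1.482 = 6045.21.
So real output changed by 6045.21/7966.43 − 1 = -0.2412, i.e. -24.12%.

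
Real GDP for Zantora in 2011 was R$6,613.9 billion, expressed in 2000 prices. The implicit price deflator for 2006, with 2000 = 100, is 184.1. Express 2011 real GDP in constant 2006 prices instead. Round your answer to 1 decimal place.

R$12,176.2 billion

Real GDP in 2006 prices = Real GDP in 2000 prices × (P_2006/P_2000) = 6613.9 × 1.841 = 12176.19.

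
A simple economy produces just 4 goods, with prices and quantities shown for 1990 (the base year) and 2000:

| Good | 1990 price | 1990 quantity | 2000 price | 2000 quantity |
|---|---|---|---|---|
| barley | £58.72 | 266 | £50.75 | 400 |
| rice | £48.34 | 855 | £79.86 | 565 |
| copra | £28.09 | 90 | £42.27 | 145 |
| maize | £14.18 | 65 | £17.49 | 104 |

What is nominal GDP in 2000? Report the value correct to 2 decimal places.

£73369.01

Nominal GDP 2000 = Σ (p_2000 × q_2000) = 50.75·400 + 79.86·565 + 42.27·145 + 17.49·104 = 73369.01.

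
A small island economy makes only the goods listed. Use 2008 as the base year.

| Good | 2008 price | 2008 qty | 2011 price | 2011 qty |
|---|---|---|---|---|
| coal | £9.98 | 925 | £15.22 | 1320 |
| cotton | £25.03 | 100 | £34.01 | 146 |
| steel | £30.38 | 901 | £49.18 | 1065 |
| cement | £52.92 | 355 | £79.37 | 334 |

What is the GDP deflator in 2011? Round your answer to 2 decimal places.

Nominal GDP 2011 = 15.22·1320 + 34.01·146 + 49.18·1065 + 79.37·334 = 103942.14.
Real GDP 2011 (at 2008 prices) = 9.98·1320 + 25.03·146 + 30.38·1065 + 52.92·334 = 66857.96.
Deflator = Nominal/Real × 100 = 103942.14/66857.96 × 100 = 155.467.

155.47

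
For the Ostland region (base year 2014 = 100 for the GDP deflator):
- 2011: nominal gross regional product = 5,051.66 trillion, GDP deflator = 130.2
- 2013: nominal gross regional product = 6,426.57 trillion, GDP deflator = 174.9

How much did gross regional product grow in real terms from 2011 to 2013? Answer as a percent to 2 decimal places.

Deflate each year: 2011 → 5051.66/1.302 = 3879.92; 2013 → 6426.57/1.749 = 3674.43.
So real gross regional product changed by 3674.43/3879.92 − 1 = -0.0530, i.e. -5.30%.

-5.30%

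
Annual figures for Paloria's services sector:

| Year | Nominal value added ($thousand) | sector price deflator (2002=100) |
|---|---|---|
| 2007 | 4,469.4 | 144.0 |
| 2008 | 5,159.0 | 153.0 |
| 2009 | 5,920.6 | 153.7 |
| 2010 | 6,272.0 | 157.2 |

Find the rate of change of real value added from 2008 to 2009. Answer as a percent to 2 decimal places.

Real value added 2008 = 5159.0/1.530 = 3371.90.
Real value added 2009 = 5920.6/1.537 = 3852.05.
Change = 3852.05/3371.90 − 1 = 0.1424.

14.24%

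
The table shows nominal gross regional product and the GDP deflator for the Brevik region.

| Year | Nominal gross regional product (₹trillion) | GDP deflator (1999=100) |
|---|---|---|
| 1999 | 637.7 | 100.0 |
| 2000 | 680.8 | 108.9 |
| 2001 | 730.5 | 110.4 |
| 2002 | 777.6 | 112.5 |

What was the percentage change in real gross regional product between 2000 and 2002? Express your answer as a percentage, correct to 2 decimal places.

Real gross regional product 2000 = 680.8/1.089 = 625.16.
Real gross regional product 2002 = 777.6/1.125 = 691.20.
Change = 691.20/625.16 − 1 = 0.1056.

10.56%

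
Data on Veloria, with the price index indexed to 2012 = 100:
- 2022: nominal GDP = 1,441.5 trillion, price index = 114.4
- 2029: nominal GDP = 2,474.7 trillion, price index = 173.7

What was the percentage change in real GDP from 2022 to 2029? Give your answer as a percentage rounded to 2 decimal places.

Deflate each year: 2022 → 1441.5/1.144 = 1260.05; 2029 → 2474.7/1.737 = 1424.70.
So real GDP changed by 1424.70/1260.05 − 1 = 0.1307, i.e. 13.07%.

13.07%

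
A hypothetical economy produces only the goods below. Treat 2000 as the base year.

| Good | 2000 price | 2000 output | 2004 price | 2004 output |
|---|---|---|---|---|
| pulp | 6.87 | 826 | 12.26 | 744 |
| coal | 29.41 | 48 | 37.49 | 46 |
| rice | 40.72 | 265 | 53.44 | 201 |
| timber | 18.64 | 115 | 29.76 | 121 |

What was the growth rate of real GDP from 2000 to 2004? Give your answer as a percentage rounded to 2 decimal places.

-15.57%

Real GDP 2000 = Nominal GDP 2000 = 6.87·826 + 29.41·48 + 40.72·265 + 18.64·115 = 20020.70.
Real GDP 2004 (at 2000 prices) = 6.87·744 + 29.41·46 + 40.72·201 + 18.64·121 = 16904.30.
Real growth = 16904.30/20020.70 − 1 = -0.1557.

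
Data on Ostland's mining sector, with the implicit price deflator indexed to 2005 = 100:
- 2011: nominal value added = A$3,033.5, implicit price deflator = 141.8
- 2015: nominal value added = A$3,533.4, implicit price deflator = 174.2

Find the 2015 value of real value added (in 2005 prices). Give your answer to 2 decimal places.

Real value added = Nominal / (implicit price deflator/100) = 3533.4 / 1.742 = 2028.36.

A$2,028.36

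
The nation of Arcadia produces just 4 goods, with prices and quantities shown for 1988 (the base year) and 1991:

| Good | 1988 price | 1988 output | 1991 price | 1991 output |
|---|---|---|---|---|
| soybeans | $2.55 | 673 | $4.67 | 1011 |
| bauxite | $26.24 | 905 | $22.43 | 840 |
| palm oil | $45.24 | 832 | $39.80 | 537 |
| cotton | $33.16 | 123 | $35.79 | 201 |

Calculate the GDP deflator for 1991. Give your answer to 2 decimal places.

93.79

Nominal GDP 1991 = 4.67·1011 + 22.43·840 + 39.80·537 + 35.79·201 = 52128.96.
Real GDP 1991 (at 1988 prices) = 2.55·1011 + 26.24·840 + 45.24·537 + 33.16·201 = 55578.69.
Deflator = Nominal/Real × 100 = 52128.96/55578.69 × 100 = 93.793.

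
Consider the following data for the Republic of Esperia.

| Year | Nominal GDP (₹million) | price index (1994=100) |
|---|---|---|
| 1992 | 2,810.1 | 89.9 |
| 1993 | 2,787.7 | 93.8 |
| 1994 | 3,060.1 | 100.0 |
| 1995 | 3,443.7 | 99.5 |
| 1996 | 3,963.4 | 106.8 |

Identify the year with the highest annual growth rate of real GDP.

1995

1993: real = 2787.7/0.938 = 2971.96; growth vs 1992 (3125.81) = -4.92%.
1994: real = 3060.1/1.000 = 3060.10; growth vs 1993 (2971.96) = 2.97%.
1995: real = 3443.7/0.995 = 3461.01; growth vs 1994 (3060.10) = 13.10%.
1996: real = 3963.4/1.068 = 3711.05; growth vs 1995 (3461.01) = 7.22%.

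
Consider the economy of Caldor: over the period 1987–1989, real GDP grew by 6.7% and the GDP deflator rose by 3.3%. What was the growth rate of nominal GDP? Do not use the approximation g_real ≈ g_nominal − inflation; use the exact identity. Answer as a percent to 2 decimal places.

10.22%

(1 + g_nom) = (1 + g_real)(1 + π) = 1.0670 × 1.0330 = 1.10221.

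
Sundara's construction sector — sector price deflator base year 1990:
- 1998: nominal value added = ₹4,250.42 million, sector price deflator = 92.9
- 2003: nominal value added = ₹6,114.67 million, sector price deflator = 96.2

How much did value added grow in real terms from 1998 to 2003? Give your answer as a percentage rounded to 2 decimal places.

Real value added 1998 = 4250.42 / 0.929 = 4575.26.
Real value added 2003 = 6114.67 / 0.962 = 6356.21.
Real growth = 6356.21 / 4575.26 − 1 = 0.3893.

38.93%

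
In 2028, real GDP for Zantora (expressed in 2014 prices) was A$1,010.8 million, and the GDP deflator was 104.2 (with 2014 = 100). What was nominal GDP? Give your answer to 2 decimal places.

A$1,053.25 million

Nominal GDP = Real × (GDP deflator/100) = 1010.8 × 1.042 = 1053.25.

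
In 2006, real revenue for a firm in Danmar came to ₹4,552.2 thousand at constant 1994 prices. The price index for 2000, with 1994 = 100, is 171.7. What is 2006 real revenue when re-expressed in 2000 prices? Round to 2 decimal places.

Real revenue in 2000 prices = Real revenue in 1994 prices × (P_2000/P_1994) = 4552.2 × 1.717 = 7816.13.

₹7,816.13 thousand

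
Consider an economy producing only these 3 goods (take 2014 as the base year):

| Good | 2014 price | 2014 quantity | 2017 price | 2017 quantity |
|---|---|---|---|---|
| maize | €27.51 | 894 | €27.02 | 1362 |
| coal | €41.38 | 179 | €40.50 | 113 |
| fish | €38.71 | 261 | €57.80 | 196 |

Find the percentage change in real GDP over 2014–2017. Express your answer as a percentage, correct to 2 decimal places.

Real GDP 2014 = Nominal GDP 2014 = 27.51·894 + 41.38·179 + 38.71·261 = 42104.27.
Real GDP 2017 (at 2014 prices) = 27.51·1362 + 41.38·113 + 38.71·196 = 49731.72.
Real growth = 49731.72/42104.27 − 1 = 0.1812.

18.12%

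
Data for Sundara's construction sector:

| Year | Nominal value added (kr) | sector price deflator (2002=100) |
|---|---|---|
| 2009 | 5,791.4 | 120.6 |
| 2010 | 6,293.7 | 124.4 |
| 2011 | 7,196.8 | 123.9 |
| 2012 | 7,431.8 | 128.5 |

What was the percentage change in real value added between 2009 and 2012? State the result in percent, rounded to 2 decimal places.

20.44%

Real value added 2009 = 5791.4/1.206 = 4802.16.
Real value added 2012 = 7431.8/1.285 = 5783.50.
Change = 5783.50/4802.16 − 1 = 0.2044.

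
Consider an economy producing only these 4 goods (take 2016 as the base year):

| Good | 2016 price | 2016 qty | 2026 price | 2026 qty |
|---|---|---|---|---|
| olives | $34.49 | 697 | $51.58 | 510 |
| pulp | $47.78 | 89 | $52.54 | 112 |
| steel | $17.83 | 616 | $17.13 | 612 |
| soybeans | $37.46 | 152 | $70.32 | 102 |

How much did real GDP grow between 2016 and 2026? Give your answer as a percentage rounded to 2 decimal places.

-16.22%

Real GDP 2016 = Nominal GDP 2016 = 34.49·697 + 47.78·89 + 17.83·616 + 37.46·152 = 44969.15.
Real GDP 2026 (at 2016 prices) = 34.49·510 + 47.78·112 + 17.83·612 + 37.46·102 = 37674.14.
Real growth = 37674.14/44969.15 − 1 = -0.1622.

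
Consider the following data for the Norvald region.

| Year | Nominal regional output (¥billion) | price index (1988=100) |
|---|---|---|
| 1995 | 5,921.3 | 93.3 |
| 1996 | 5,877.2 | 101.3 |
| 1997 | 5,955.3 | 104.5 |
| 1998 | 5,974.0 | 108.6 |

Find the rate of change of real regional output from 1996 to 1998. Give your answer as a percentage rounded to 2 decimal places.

Real regional output 1996 = 5877.2/1.013 = 5801.78.
Real regional output 1998 = 5974.0/1.086 = 5500.92.
Change = 5500.92/5801.78 − 1 = -0.0519.

-5.19%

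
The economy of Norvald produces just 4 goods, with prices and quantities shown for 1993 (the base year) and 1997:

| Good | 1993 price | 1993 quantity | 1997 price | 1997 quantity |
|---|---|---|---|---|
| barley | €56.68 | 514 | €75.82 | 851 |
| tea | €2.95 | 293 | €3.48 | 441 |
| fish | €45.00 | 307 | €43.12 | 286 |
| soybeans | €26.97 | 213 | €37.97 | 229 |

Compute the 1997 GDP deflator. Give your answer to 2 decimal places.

Nominal GDP 1997 = 75.82·851 + 3.48·441 + 43.12·286 + 37.97·229 = 87084.95.
Real GDP 1997 (at 1993 prices) = 56.68·851 + 2.95·441 + 45.00·286 + 26.97·229 = 68581.76.
Deflator = Nominal/Real × 100 = 87084.95/68581.76 × 100 = 126.980.

126.98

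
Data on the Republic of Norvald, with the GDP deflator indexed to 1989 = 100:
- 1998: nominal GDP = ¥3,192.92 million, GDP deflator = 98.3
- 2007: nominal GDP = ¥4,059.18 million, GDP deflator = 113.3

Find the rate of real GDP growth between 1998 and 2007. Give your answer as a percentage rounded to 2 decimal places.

10.30%

Real GDP 1998 = 3192.92 / 0.983 = 3248.14.
Real GDP 2007 = 4059.18 / 1.133 = 3582.68.
Real growth = 3582.68 / 3248.14 − 1 = 0.1030.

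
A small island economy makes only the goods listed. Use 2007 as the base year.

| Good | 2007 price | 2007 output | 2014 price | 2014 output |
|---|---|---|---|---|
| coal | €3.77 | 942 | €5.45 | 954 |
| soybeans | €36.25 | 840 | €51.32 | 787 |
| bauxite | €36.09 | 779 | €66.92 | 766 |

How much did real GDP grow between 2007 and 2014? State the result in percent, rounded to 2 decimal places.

-3.78%

Real GDP 2007 = Nominal GDP 2007 = 3.77·942 + 36.25·840 + 36.09·779 = 62115.45.
Real GDP 2014 (at 2007 prices) = 3.77·954 + 36.25·787 + 36.09·766 = 59770.27.
Real growth = 59770.27/62115.45 − 1 = -0.0378.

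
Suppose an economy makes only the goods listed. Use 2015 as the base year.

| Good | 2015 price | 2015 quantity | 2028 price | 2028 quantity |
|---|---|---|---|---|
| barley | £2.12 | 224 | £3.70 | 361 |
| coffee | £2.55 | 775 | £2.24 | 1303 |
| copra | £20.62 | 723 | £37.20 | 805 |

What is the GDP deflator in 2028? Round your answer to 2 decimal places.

165.32

Nominal GDP 2028 = 3.70·361 + 2.24·1303 + 37.20·805 = 34200.42.
Real GDP 2028 (at 2015 prices) = 2.12·361 + 2.55·1303 + 20.62·805 = 20687.07.
Deflator = Nominal/Real × 100 = 34200.42/20687.07 × 100 = 165.323.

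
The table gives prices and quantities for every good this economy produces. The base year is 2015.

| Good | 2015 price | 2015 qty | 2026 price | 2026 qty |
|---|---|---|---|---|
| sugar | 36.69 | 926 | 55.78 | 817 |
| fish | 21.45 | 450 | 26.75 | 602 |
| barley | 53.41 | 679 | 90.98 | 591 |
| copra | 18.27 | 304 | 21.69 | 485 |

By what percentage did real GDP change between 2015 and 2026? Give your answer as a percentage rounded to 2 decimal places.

Real GDP 2015 = Nominal GDP 2015 = 36.69·926 + 21.45·450 + 53.41·679 + 18.27·304 = 85446.91.
Real GDP 2026 (at 2015 prices) = 36.69·817 + 21.45·602 + 53.41·591 + 18.27·485 = 83314.89.
Real growth = 83314.89/85446.91 − 1 = -0.0250.

-2.50%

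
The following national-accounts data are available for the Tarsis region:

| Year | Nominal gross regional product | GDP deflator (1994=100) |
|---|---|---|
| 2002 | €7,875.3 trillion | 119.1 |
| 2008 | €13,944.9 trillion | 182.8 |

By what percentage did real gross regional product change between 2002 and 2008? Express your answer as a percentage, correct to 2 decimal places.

Real gross regional product 2002 = 7875.3 / 1.191 = 6612.34.
Real gross regional product 2008 = 13944.9 / 1.828 = 7628.50.
Real growth = 7628.50 / 6612.34 − 1 = 0.1537.

15.37%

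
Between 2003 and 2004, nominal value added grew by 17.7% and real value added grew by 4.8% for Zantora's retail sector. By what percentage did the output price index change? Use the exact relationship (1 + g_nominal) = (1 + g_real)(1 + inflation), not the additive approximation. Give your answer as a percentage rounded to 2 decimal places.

(1 + g_nom) = (1 + g_real)(1 + π), so π = 1.1770 / 1.0480 − 1 = 0.12309.

12.31%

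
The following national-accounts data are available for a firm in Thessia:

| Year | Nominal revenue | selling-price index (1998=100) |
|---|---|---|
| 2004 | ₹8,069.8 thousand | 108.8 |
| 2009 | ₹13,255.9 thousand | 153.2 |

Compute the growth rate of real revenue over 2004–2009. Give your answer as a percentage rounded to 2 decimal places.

Real revenue 2004 = 8069.8 / 1.088 = 7417.10.
Real revenue 2009 = 13255.9 / 1.532 = 8652.68.
Real growth = 8652.68 / 7417.10 − 1 = 0.1666.

16.66%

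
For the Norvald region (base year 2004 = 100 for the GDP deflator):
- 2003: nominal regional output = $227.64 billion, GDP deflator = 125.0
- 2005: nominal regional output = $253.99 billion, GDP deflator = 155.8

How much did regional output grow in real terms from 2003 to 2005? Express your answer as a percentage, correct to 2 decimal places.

-10.48%

Real regional output 2003 = 227.64 / 1.250 = 182.11.
Real regional output 2005 = 253.99 / 1.558 = 163.02.
Real growth = 163.02 / 182.11 − 1 = -0.1048.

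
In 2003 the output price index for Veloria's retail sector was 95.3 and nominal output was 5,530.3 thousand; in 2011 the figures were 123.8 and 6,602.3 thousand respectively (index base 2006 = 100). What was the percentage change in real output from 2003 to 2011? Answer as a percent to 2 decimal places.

Real output 2003 = 5530.3 / 0.953 = 5803.04.
Real output 2011 = 6602.3 / 1.238 = 5333.04.
Real growth = 5333.04 / 5803.04 − 1 = -0.0810.

-8.10%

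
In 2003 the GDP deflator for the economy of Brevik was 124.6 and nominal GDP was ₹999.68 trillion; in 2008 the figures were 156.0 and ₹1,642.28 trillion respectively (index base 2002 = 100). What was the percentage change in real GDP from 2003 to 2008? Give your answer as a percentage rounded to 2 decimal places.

Deflate each year: 2003 → 999.68/1.246 = 802.31; 2008 → 1642.28/1.560 = 1052.74.
So real GDP changed by 1052.74/802.31 − 1 = 0.3121, i.e. 31.21%.

31.21%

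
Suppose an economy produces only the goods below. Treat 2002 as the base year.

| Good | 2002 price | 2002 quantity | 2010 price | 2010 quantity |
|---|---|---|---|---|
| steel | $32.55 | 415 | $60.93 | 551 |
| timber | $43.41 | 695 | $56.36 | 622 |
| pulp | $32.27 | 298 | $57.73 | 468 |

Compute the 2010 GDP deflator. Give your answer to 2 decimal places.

Nominal GDP 2010 = 60.93·551 + 56.36·622 + 57.73·468 = 95645.99.
Real GDP 2010 (at 2002 prices) = 32.55·551 + 43.41·622 + 32.27·468 = 60038.43.
Deflator = Nominal/Real × 100 = 95645.99/60038.43 × 100 = 159.308.

159.31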